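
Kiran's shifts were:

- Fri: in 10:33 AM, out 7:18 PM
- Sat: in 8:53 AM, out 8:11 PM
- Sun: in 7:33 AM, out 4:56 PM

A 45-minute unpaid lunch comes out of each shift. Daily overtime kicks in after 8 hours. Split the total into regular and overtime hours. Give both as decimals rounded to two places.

Regular 24.00 hours, overtime 3.18 hours

Fri: 10:33 AM–7:18 PM = 8 h 45 min; less 45 min break → 8 h 0 min
Sat: 8:53 AM–8:11 PM = 11 h 18 min; less 45 min break → 10 h 33 min
Sun: 7:33 AM–4:56 PM = 9 h 23 min; less 45 min break → 8 h 38 min
Fri reg 8 h 0 min / OT 0 h 0 min; Sat reg 8 h 0 min / OT 2 h 33 min; Sun reg 8 h 0 min / OT 0 h 38 min.
Totals: regular 24 h 0 min, overtime 3 h 11 min.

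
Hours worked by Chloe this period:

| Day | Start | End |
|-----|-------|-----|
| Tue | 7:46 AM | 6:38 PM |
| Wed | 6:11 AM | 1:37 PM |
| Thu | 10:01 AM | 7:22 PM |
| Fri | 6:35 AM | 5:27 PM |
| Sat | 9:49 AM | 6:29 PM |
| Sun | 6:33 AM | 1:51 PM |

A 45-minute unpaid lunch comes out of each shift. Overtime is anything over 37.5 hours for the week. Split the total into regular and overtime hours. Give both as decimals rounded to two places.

Tue: 7:46 AM–6:38 PM = 10 h 52 min; less 45 min break → 10 h 7 min
Wed: 6:11 AM–1:37 PM = 7 h 26 min; less 45 min break → 6 h 41 min
Thu: 10:01 AM–7:22 PM = 9 h 21 min; less 45 min break → 8 h 36 min
Fri: 6:35 AM–5:27 PM = 10 h 52 min; less 45 min break → 10 h 7 min
Sat: 9:49 AM–6:29 PM = 8 h 40 min; less 45 min break → 7 h 55 min
Sun: 6:33 AM–1:51 PM = 7 h 18 min; less 45 min break → 6 h 33 min
Total worked: 49 h 59 min = 49.98 h.
Threshold 37.5 h → overtime 12 h 29 min, regular 37 h 30 min.

Regular 37.50 hours, overtime 12.48 hours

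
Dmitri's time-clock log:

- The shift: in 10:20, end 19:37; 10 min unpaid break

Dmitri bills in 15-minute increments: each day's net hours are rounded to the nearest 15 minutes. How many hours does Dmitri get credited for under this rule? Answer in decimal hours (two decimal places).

9.00 hours

The shift: 10:20–19:37 = 9 h 17 min − 10 min = 9 h 7 min → rounds to 9 h 0 min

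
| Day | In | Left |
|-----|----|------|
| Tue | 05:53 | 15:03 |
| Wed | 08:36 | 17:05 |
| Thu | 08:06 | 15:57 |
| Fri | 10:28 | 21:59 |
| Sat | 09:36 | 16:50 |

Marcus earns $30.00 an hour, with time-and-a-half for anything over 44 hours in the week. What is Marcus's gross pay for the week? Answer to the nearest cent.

$1331.25

Tue: 05:53–15:03 = 9 h 10 min
Wed: 08:36–17:05 = 8 h 29 min
Thu: 08:06–15:57 = 7 h 51 min
Fri: 10:28–21:59 = 11 h 31 min
Sat: 09:36–16:50 = 7 h 14 min
Total worked: 44 h 15 min = 2655 min.
Regular 44 h 0 min = 2640 min at $30.00/h; overtime 0 h 15 min = 15 min at $45.00/h.
Pay = (2640 × $30.00 + 15 × $45.00) ÷ 60 = $1331.25.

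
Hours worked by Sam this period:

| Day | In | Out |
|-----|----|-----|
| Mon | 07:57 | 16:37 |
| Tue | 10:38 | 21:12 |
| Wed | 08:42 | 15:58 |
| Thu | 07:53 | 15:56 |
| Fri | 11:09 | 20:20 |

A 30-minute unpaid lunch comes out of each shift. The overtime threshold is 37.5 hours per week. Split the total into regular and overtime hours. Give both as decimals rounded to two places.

Regular 37.50 hours, overtime 3.73 hours

Mon: 07:57–16:37 = 8 h 40 min; less 30 min break → 8 h 10 min
Tue: 10:38–21:12 = 10 h 34 min; less 30 min break → 10 h 4 min
Wed: 08:42–15:58 = 7 h 16 min; less 30 min break → 6 h 46 min
Thu: 07:53–15:56 = 8 h 3 min; less 30 min break → 7 h 33 min
Fri: 11:09–20:20 = 9 h 11 min; less 30 min break → 8 h 41 min
Total worked: 41 h 14 min = 41.23 h.
Threshold 37.5 h → overtime 3 h 44 min, regular 37 h 30 min.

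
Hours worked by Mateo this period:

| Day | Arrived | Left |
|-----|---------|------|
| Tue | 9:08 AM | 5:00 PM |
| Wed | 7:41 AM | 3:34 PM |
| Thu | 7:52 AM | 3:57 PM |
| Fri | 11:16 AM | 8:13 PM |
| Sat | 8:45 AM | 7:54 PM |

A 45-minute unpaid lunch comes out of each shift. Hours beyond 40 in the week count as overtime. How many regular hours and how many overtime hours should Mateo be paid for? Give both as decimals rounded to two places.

Tue: 9:08 AM–5:00 PM = 7 h 52 min; less 45 min break → 7 h 7 min
Wed: 7:41 AM–3:34 PM = 7 h 53 min; less 45 min break → 7 h 8 min
Thu: 7:52 AM–3:57 PM = 8 h 5 min; less 45 min break → 7 h 20 min
Fri: 11:16 AM–8:13 PM = 8 h 57 min; less 45 min break → 8 h 12 min
Sat: 8:45 AM–7:54 PM = 11 h 9 min; less 45 min break → 10 h 24 min
Total worked: 40 h 11 min = 40.18 h.
Threshold 40 h → overtime 0 h 11 min, regular 40 h 0 min.

Regular 40.00 hours, overtime 0.18 hours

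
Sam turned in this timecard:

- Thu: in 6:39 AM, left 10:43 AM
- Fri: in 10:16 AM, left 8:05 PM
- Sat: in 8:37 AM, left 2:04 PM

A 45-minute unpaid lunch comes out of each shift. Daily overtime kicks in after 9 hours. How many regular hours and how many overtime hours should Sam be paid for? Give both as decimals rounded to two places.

Regular 17.02 hours, overtime 0.07 hours

Thu: 6:39 AM–10:43 AM = 4 h 4 min; less 45 min break → 3 h 19 min
Fri: 10:16 AM–8:05 PM = 9 h 49 min; less 45 min break → 9 h 4 min
Sat: 8:37 AM–2:04 PM = 5 h 27 min; less 45 min break → 4 h 42 min
Thu reg 3 h 19 min / OT 0 h 0 min; Fri reg 9 h 0 min / OT 0 h 4 min; Sat reg 4 h 42 min / OT 0 h 0 min.
Totals: regular 17 h 1 min, overtime 0 h 4 min.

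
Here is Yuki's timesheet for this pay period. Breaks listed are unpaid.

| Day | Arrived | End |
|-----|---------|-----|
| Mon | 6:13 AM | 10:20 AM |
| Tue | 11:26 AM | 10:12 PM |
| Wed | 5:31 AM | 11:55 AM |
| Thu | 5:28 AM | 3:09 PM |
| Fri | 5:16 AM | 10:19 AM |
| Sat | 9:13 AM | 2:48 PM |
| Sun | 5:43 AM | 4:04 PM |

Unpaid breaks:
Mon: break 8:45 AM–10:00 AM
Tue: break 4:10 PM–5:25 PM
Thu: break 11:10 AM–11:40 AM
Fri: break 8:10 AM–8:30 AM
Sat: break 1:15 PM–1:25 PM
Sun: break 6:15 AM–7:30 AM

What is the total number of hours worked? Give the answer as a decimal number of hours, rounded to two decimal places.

Mon: 6:13 AM–10:20 AM = 4 h 7 min; less 75 min break → 2 h 52 min
Tue: 11:26 AM–10:12 PM = 10 h 46 min; less 75 min break → 9 h 31 min
Wed: 5:31 AM–11:55 AM = 6 h 24 min
Thu: 5:28 AM–3:09 PM = 9 h 41 min; less 30 min break → 9 h 11 min
Fri: 5:16 AM–10:19 AM = 5 h 3 min; less 20 min break → 4 h 43 min
Sat: 9:13 AM–2:48 PM = 5 h 35 min; less 10 min break → 5 h 25 min
Sun: 5:43 AM–4:04 PM = 10 h 21 min; less 75 min break → 9 h 6 min
Total: 2 h 52 min + 9 h 31 min + 6 h 24 min + 9 h 11 min + 4 h 43 min + 5 h 25 min + 9 h 6 min = 47 h 12 min.

47.20 hours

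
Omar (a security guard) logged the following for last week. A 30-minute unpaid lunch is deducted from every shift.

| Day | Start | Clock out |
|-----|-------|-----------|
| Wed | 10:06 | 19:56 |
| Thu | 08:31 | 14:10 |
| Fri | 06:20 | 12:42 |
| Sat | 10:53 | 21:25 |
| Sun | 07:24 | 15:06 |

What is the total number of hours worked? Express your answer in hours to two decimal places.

Wed: 10:06–19:56 = 9 h 50 min; less 30 min break → 9 h 20 min
Thu: 08:31–14:10 = 5 h 39 min; less 30 min break → 5 h 9 min
Fri: 06:20–12:42 = 6 h 22 min; less 30 min break → 5 h 52 min
Sat: 10:53–21:25 = 10 h 32 min; less 30 min break → 10 h 2 min
Sun: 07:24–15:06 = 7 h 42 min; less 30 min break → 7 h 12 min
Total: 9 h 20 min + 5 h 9 min + 5 h 52 min + 10 h 2 min + 7 h 12 min = 37 h 35 min.

37.58 hours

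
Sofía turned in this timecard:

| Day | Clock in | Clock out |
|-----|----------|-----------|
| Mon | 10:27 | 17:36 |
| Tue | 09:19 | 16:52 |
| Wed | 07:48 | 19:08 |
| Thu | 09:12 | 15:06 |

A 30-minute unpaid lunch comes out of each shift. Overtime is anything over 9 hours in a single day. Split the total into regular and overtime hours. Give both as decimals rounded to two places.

Mon: 10:27–17:36 = 7 h 9 min; less 30 min break → 6 h 39 min
Tue: 09:19–16:52 = 7 h 33 min; less 30 min break → 7 h 3 min
Wed: 07:48–19:08 = 11 h 20 min; less 30 min break → 10 h 50 min
Thu: 09:12–15:06 = 5 h 54 min; less 30 min break → 5 h 24 min
Mon reg 6 h 39 min / OT 0 h 0 min; Tue reg 7 h 3 min / OT 0 h 0 min; Wed reg 9 h 0 min / OT 1 h 50 min; Thu reg 5 h 24 min / OT 0 h 0 min.
Totals: regular 28 h 6 min, overtime 1 h 50 min.

Regular 28.10 hours, overtime 1.83 hours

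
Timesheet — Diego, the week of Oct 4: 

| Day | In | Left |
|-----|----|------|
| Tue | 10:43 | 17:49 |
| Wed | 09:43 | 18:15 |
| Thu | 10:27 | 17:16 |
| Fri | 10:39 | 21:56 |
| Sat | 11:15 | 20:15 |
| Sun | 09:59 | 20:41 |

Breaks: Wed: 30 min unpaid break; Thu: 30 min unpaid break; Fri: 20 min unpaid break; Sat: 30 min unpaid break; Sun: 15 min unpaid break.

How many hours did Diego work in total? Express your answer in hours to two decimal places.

51.35 hours

Tue: 10:43–17:49 = 7 h 6 min
Wed: 09:43–18:15 = 8 h 32 min; less 30 min break → 8 h 2 min
Thu: 10:27–17:16 = 6 h 49 min; less 30 min break → 6 h 19 min
Fri: 10:39–21:56 = 11 h 17 min; less 20 min break → 10 h 57 min
Sat: 11:15–20:15 = 9 h 0 min; less 30 min break → 8 h 30 min
Sun: 09:59–20:41 = 10 h 42 min; less 15 min break → 10 h 27 min
Total: 7 h 6 min + 8 h 2 min + 6 h 19 min + 10 h 57 min + 8 h 30 min + 10 h 27 min = 51 h 21 min.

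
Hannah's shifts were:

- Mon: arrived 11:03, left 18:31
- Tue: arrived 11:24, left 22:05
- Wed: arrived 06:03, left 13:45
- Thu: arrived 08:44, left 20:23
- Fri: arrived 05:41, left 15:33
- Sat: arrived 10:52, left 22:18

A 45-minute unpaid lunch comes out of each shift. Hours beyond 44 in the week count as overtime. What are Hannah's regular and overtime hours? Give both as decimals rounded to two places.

Mon: 11:03–18:31 = 7 h 28 min; less 45 min break → 6 h 43 min
Tue: 11:24–22:05 = 10 h 41 min; less 45 min break → 9 h 56 min
Wed: 06:03–13:45 = 7 h 42 min; less 45 min break → 6 h 57 min
Thu: 08:44–20:23 = 11 h 39 min; less 45 min break → 10 h 54 min
Fri: 05:41–15:33 = 9 h 52 min; less 45 min break → 9 h 7 min
Sat: 10:52–22:18 = 11 h 26 min; less 45 min break → 10 h 41 min
Total worked: 54 h 18 min = 54.30 h.
Threshold 44 h → overtime 10 h 18 min, regular 44 h 0 min.

Regular 44.00 hours, overtime 10.30 hours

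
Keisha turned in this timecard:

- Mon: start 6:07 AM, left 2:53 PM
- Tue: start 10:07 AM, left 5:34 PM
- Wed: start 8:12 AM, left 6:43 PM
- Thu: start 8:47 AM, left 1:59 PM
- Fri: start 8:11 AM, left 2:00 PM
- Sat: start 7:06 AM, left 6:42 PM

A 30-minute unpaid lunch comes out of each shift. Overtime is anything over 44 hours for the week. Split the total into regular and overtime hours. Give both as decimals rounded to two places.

Mon: 6:07 AM–2:53 PM = 8 h 46 min; less 30 min break → 8 h 16 min
Tue: 10:07 AM–5:34 PM = 7 h 27 min; less 30 min break → 6 h 57 min
Wed: 8:12 AM–6:43 PM = 10 h 31 min; less 30 min break → 10 h 1 min
Thu: 8:47 AM–1:59 PM = 5 h 12 min; less 30 min break → 4 h 42 min
Fri: 8:11 AM–2:00 PM = 5 h 49 min; less 30 min break → 5 h 19 min
Sat: 7:06 AM–6:42 PM = 11 h 36 min; less 30 min break → 11 h 6 min
Total worked: 46 h 21 min = 46.35 h.
Threshold 44 h → overtime 2 h 21 min, regular 44 h 0 min.

Regular 44.00 hours, overtime 2.35 hours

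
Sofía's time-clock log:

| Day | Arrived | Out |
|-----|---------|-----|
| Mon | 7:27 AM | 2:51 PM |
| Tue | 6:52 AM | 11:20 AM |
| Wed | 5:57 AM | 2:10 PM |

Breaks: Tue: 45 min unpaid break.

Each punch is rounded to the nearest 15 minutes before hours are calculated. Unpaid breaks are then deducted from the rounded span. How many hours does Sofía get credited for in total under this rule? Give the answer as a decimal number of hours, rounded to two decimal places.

19.25 hours

Mon: in 7:27 AM→7:30 AM, out 2:51 PM→2:45 PM; 7 h 15 min
Tue: in 6:52 AM→6:45 AM, out 11:20 AM→11:15 AM; 4 h 30 min − 45 min = 3 h 45 min
Wed: in 5:57 AM→6:00 AM, out 2:10 PM→2:15 PM; 8 h 15 min
Total credited: 19 h 15 min.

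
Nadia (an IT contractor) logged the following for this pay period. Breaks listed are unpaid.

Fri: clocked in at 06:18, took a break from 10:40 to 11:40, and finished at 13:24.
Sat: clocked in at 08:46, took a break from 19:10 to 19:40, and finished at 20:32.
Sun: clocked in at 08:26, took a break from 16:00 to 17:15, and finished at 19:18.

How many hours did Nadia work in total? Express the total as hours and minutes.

26 h 59 min

Fri: 06:18–13:24 = 7 h 6 min; less 60 min break → 6 h 6 min
Sat: 08:46–20:32 = 11 h 46 min; less 30 min break → 11 h 16 min
Sun: 08:26–19:18 = 10 h 52 min; less 75 min break → 9 h 37 min
Total: 6 h 6 min + 11 h 16 min + 9 h 37 min = 26 h 59 min.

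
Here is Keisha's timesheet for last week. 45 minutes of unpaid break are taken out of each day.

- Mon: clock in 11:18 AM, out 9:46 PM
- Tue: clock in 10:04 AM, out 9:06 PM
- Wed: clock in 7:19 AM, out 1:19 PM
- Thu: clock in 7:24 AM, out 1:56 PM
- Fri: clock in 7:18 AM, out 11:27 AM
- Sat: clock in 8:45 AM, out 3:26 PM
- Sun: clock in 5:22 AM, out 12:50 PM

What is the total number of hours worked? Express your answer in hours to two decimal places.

47.08 hours

Mon: 11:18 AM–9:46 PM = 10 h 28 min; less 45 min break → 9 h 43 min
Tue: 10:04 AM–9:06 PM = 11 h 2 min; less 45 min break → 10 h 17 min
Wed: 7:19 AM–1:19 PM = 6 h 0 min; less 45 min break → 5 h 15 min
Thu: 7:24 AM–1:56 PM = 6 h 32 min; less 45 min break → 5 h 47 min
Fri: 7:18 AM–11:27 AM = 4 h 9 min; less 45 min break → 3 h 24 min
Sat: 8:45 AM–3:26 PM = 6 h 41 min; less 45 min break → 5 h 56 min
Sun: 5:22 AM–12:50 PM = 7 h 28 min; less 45 min break → 6 h 43 min
Total: 9 h 43 min + 10 h 17 min + 5 h 15 min + 5 h 47 min + 3 h 24 min + 5 h 56 min + 6 h 43 min = 47 h 5 min.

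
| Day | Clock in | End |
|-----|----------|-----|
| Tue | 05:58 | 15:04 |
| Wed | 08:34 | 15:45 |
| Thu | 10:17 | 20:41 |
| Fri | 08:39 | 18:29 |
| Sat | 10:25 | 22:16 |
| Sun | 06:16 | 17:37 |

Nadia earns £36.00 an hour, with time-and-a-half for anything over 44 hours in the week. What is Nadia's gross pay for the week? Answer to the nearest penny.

£2432.70

Tue: 05:58–15:04 = 9 h 6 min
Wed: 08:34–15:45 = 7 h 11 min
Thu: 10:17–20:41 = 10 h 24 min
Fri: 08:39–18:29 = 9 h 50 min
Sat: 10:25–22:16 = 11 h 51 min
Sun: 06:16–17:37 = 11 h 21 min
Total worked: 59 h 43 min = 3583 min.
Regular 44 h 0 min = 2640 min at £36.00/h; overtime 15 h 43 min = 943 min at £54.00/h.
Pay = (2640 × £36.00 + 943 × £54.00) ÷ 60 = £2432.70.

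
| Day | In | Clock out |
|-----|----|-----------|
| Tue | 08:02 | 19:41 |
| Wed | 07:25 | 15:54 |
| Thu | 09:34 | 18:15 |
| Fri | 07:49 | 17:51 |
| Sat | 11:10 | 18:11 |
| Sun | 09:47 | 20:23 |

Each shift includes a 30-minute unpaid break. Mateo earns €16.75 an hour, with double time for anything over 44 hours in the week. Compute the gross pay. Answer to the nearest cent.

Tue: 08:02–19:41 = 11 h 39 min; less 30 min break → 11 h 9 min
Wed: 07:25–15:54 = 8 h 29 min; less 30 min break → 7 h 59 min
Thu: 09:34–18:15 = 8 h 41 min; less 30 min break → 8 h 11 min
Fri: 07:49–17:51 = 10 h 2 min; less 30 min break → 9 h 32 min
Sat: 11:10–18:11 = 7 h 1 min; less 30 min break → 6 h 31 min
Sun: 09:47–20:23 = 10 h 36 min; less 30 min break → 10 h 6 min
Total worked: 53 h 28 min = 3208 min.
Regular 44 h 0 min = 2640 min at €16.75/h; overtime 9 h 28 min = 568 min at €33.50/h.
Pay = (2640 × €16.75 + 568 × €33.50) ÷ 60 = €1054.13.

€1054.13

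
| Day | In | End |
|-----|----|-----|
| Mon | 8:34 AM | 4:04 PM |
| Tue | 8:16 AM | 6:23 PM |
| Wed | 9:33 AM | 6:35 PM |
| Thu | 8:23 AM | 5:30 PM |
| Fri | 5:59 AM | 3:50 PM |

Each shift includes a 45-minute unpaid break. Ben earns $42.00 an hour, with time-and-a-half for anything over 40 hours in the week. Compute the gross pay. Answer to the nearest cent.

Mon: 8:34 AM–4:04 PM = 7 h 30 min; less 45 min break → 6 h 45 min
Tue: 8:16 AM–6:23 PM = 10 h 7 min; less 45 min break → 9 h 22 min
Wed: 9:33 AM–6:35 PM = 9 h 2 min; less 45 min break → 8 h 17 min
Thu: 8:23 AM–5:30 PM = 9 h 7 min; less 45 min break → 8 h 22 min
Fri: 5:59 AM–3:50 PM = 9 h 51 min; less 45 min break → 9 h 6 min
Total worked: 41 h 52 min = 2512 min.
Regular 40 h 0 min = 2400 min at $42.00/h; overtime 1 h 52 min = 112 min at $63.00/h.
Pay = (2400 × $42.00 + 112 × $63.00) ÷ 60 = $1797.60.

$1797.60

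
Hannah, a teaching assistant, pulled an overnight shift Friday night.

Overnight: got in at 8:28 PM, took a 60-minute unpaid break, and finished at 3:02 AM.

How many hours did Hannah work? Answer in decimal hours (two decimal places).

5.57 hours

Overnight: 8:28 PM → midnight = 3 h 32 min; midnight → 3:02 AM = 3 h 2 min; span 6 h 34 min; less 60 min break → 5 h 34 min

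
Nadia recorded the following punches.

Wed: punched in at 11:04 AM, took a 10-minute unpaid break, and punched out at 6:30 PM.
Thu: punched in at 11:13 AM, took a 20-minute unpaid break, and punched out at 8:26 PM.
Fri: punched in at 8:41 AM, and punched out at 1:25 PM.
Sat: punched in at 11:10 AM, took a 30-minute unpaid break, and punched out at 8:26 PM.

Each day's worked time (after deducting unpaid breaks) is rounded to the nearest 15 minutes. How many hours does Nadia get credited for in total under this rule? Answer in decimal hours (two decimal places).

Wed: 11:04 AM–6:30 PM = 7 h 26 min − 10 min = 7 h 16 min → rounds to 7 h 15 min
Thu: 11:13 AM–8:26 PM = 9 h 13 min − 20 min = 8 h 53 min → rounds to 9 h 0 min
Fri: 8:41 AM–1:25 PM = 4 h 44 min → rounds to 4 h 45 min
Sat: 11:10 AM–8:26 PM = 9 h 16 min − 30 min = 8 h 46 min → rounds to 8 h 45 min
Total credited: 29 h 45 min.

29.75 hours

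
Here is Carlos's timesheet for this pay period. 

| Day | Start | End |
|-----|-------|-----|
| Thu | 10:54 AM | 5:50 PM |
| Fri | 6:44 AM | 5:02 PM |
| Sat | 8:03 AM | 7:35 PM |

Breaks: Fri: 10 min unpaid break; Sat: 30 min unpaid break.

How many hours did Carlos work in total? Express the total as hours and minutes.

28 h 6 min

Thu: 10:54 AM–5:50 PM = 6 h 56 min
Fri: 6:44 AM–5:02 PM = 10 h 18 min; less 10 min break → 10 h 8 min
Sat: 8:03 AM–7:35 PM = 11 h 32 min; less 30 min break → 11 h 2 min
Total: 6 h 56 min + 10 h 8 min + 11 h 2 min = 28 h 6 min.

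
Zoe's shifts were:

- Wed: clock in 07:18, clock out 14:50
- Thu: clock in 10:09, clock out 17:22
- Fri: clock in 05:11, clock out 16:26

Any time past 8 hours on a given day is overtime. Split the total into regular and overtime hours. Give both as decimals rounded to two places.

Wed: 07:18–14:50 = 7 h 32 min
Thu: 10:09–17:22 = 7 h 13 min
Fri: 05:11–16:26 = 11 h 15 min
Wed reg 7 h 32 min / OT 0 h 0 min; Thu reg 7 h 13 min / OT 0 h 0 min; Fri reg 8 h 0 min / OT 3 h 15 min.
Totals: regular 22 h 45 min, overtime 3 h 15 min.

Regular 22.75 hours, overtime 3.25 hours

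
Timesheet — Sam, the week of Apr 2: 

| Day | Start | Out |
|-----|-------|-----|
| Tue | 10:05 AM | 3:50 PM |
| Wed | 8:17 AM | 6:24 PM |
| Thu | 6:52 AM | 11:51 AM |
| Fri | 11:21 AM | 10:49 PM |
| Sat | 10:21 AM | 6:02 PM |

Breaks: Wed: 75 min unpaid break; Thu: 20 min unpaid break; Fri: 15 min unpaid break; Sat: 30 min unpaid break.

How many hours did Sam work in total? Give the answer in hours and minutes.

Tue: 10:05 AM–3:50 PM = 5 h 45 min
Wed: 8:17 AM–6:24 PM = 10 h 7 min; less 75 min break → 8 h 52 min
Thu: 6:52 AM–11:51 AM = 4 h 59 min; less 20 min break → 4 h 39 min
Fri: 11:21 AM–10:49 PM = 11 h 28 min; less 15 min break → 11 h 13 min
Sat: 10:21 AM–6:02 PM = 7 h 41 min; less 30 min break → 7 h 11 min
Total: 5 h 45 min + 8 h 52 min + 4 h 39 min + 11 h 13 min + 7 h 11 min = 37 h 40 min.

37 h 40 min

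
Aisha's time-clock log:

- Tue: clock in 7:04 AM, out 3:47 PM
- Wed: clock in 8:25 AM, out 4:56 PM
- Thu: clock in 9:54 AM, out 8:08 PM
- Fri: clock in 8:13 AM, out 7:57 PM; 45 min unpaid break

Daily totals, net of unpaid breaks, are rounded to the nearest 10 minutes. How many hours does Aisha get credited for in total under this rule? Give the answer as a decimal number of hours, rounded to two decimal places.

Tue: 7:04 AM–3:47 PM = 8 h 43 min → rounds to 8 h 40 min
Wed: 8:25 AM–4:56 PM = 8 h 31 min → rounds to 8 h 30 min
Thu: 9:54 AM–8:08 PM = 10 h 14 min → rounds to 10 h 10 min
Fri: 8:13 AM–7:57 PM = 11 h 44 min − 45 min = 10 h 59 min → rounds to 11 h 0 min
Total credited: 38 h 20 min.

38.33 hours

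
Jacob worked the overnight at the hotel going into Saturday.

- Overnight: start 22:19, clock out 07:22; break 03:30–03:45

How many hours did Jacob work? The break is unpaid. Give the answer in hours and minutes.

8 h 48 min

Overnight: 22:19 → midnight = 1 h 41 min; midnight → 07:22 = 7 h 22 min; span 9 h 3 min; less 15 min break → 8 h 48 min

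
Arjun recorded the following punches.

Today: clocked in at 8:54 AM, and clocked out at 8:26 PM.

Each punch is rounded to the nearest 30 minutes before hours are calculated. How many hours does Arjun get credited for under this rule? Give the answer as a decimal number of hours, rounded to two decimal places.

11.50 hours

Today: in 8:54 AM→9:00 AM, out 8:26 PM→8:30 PM; 11 h 30 min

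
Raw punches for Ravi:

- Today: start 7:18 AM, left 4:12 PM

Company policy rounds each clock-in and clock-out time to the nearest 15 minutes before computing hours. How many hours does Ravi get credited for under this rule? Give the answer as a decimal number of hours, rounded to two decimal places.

Today: in 7:18 AM→7:15 AM, out 4:12 PM→4:15 PM; 9 h 0 min

9.00 hours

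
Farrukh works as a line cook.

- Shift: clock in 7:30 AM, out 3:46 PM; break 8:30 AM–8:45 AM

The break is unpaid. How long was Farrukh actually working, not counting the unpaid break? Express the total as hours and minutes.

Shift: 7:30 AM–3:46 PM = 8 h 16 min; less 15 min break → 8 h 1 min

8 h 1 min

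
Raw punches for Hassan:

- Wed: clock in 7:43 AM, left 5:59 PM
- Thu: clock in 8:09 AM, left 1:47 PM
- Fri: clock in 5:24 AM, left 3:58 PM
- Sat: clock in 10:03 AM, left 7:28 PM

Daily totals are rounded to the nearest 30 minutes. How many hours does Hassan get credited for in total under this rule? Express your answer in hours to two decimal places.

36.00 hours

Wed: 7:43 AM–5:59 PM = 10 h 16 min → rounds to 10 h 30 min
Thu: 8:09 AM–1:47 PM = 5 h 38 min → rounds to 5 h 30 min
Fri: 5:24 AM–3:58 PM = 10 h 34 min → rounds to 10 h 30 min
Sat: 10:03 AM–7:28 PM = 9 h 25 min → rounds to 9 h 30 min
Total credited: 36 h 0 min.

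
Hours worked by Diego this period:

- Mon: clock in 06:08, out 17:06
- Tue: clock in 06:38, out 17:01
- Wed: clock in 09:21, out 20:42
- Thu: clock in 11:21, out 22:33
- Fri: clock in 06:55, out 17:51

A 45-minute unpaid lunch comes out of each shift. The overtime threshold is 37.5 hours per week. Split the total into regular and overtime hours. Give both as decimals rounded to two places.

Regular 37.50 hours, overtime 13.58 hours

Mon: 06:08–17:06 = 10 h 58 min; less 45 min break → 10 h 13 min
Tue: 06:38–17:01 = 10 h 23 min; less 45 min break → 9 h 38 min
Wed: 09:21–20:42 = 11 h 21 min; less 45 min break → 10 h 36 min
Thu: 11:21–22:33 = 11 h 12 min; less 45 min break → 10 h 27 min
Fri: 06:55–17:51 = 10 h 56 min; less 45 min break → 10 h 11 min
Total worked: 51 h 5 min = 51.08 h.
Threshold 37.5 h → overtime 13 h 35 min, regular 37 h 30 min.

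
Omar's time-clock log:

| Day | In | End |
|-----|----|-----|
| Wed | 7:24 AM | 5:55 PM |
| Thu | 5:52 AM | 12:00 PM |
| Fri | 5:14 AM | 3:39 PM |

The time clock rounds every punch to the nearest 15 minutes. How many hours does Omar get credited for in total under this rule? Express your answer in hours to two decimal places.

Wed: in 7:24 AM→7:30 AM, out 5:55 PM→6:00 PM; 10 h 30 min
Thu: in 5:52 AM→5:45 AM, out 12:00 PM→12:00 PM; 6 h 15 min
Fri: in 5:14 AM→5:15 AM, out 3:39 PM→3:45 PM; 10 h 30 min
Total credited: 27 h 15 min.

27.25 hours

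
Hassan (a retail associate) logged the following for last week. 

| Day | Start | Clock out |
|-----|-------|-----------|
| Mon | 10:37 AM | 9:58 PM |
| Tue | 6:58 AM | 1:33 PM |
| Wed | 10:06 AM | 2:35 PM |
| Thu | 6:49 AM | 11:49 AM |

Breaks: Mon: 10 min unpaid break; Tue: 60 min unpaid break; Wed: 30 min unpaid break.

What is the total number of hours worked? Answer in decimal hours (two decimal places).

Mon: 10:37 AM–9:58 PM = 11 h 21 min; less 10 min break → 11 h 11 min
Tue: 6:58 AM–1:33 PM = 6 h 35 min; less 60 min break → 5 h 35 min
Wed: 10:06 AM–2:35 PM = 4 h 29 min; less 30 min break → 3 h 59 min
Thu: 6:49 AM–11:49 AM = 5 h 0 min
Total: 11 h 11 min + 5 h 35 min + 3 h 59 min + 5 h 0 min = 25 h 45 min.

25.75 hours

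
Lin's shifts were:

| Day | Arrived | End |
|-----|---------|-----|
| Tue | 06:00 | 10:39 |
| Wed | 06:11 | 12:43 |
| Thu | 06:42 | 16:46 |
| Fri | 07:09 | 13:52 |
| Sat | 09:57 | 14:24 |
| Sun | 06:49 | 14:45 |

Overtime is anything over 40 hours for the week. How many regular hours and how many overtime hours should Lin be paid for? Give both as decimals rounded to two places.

Tue: 06:00–10:39 = 4 h 39 min
Wed: 06:11–12:43 = 6 h 32 min
Thu: 06:42–16:46 = 10 h 4 min
Fri: 07:09–13:52 = 6 h 43 min
Sat: 09:57–14:24 = 4 h 27 min
Sun: 06:49–14:45 = 7 h 56 min
Total worked: 40 h 21 min = 40.35 h.
Threshold 40 h → overtime 0 h 21 min, regular 40 h 0 min.

Regular 40.00 hours, overtime 0.35 hours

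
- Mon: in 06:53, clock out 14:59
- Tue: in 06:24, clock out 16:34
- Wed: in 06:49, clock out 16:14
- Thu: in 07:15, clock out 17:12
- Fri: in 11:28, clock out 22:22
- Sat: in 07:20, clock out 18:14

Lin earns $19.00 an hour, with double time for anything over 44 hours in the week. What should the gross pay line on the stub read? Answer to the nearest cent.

Mon: 06:53–14:59 = 8 h 6 min
Tue: 06:24–16:34 = 10 h 10 min
Wed: 06:49–16:14 = 9 h 25 min
Thu: 07:15–17:12 = 9 h 57 min
Fri: 11:28–22:22 = 10 h 54 min
Sat: 07:20–18:14 = 10 h 54 min
Total worked: 59 h 26 min = 3566 min.
Regular 44 h 0 min = 2640 min at $19.00/h; overtime 15 h 26 min = 926 min at $38.00/h.
Pay = (2640 × $19.00 + 926 × $38.00) ÷ 60 = $1422.47.

$1422.47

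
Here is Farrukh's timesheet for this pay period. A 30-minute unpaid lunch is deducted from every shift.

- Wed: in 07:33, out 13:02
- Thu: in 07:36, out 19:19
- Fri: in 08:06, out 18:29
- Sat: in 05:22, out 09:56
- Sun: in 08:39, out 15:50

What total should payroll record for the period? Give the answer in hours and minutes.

36 h 50 min

Wed: 07:33–13:02 = 5 h 29 min; less 30 min break → 4 h 59 min
Thu: 07:36–19:19 = 11 h 43 min; less 30 min break → 11 h 13 min
Fri: 08:06–18:29 = 10 h 23 min; less 30 min break → 9 h 53 min
Sat: 05:22–09:56 = 4 h 34 min; less 30 min break → 4 h 4 min
Sun: 08:39–15:50 = 7 h 11 min; less 30 min break → 6 h 41 min
Total: 4 h 59 min + 11 h 13 min + 9 h 53 min + 4 h 4 min + 6 h 41 min = 36 h 50 min.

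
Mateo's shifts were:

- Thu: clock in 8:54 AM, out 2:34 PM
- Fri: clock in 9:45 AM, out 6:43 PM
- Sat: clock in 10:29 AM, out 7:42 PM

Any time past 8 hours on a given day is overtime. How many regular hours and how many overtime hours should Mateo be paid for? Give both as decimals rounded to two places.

Regular 21.67 hours, overtime 2.18 hours

Thu: 8:54 AM–2:34 PM = 5 h 40 min
Fri: 9:45 AM–6:43 PM = 8 h 58 min
Sat: 10:29 AM–7:42 PM = 9 h 13 min
Thu reg 5 h 40 min / OT 0 h 0 min; Fri reg 8 h 0 min / OT 0 h 58 min; Sat reg 8 h 0 min / OT 1 h 13 min.
Totals: regular 21 h 40 min, overtime 2 h 11 min.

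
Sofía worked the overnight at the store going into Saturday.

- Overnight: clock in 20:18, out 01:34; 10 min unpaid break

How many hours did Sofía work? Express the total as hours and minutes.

Overnight: 20:18 → midnight = 3 h 42 min; midnight → 01:34 = 1 h 34 min; span 5 h 16 min; less 10 min break → 5 h 6 min

5 h 6 min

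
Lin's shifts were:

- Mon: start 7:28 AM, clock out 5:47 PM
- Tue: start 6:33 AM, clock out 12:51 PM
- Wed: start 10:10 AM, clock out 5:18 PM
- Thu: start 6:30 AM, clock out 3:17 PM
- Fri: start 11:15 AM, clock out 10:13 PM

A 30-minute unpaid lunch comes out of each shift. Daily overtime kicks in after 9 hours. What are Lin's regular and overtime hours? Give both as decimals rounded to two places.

Mon: 7:28 AM–5:47 PM = 10 h 19 min; less 30 min break → 9 h 49 min
Tue: 6:33 AM–12:51 PM = 6 h 18 min; less 30 min break → 5 h 48 min
Wed: 10:10 AM–5:18 PM = 7 h 8 min; less 30 min break → 6 h 38 min
Thu: 6:30 AM–3:17 PM = 8 h 47 min; less 30 min break → 8 h 17 min
Fri: 11:15 AM–10:13 PM = 10 h 58 min; less 30 min break → 10 h 28 min
Mon reg 9 h 0 min / OT 0 h 49 min; Tue reg 5 h 48 min / OT 0 h 0 min; Wed reg 6 h 38 min / OT 0 h 0 min; Thu reg 8 h 17 min / OT 0 h 0 min; Fri reg 9 h 0 min / OT 1 h 28 min.
Totals: regular 38 h 43 min, overtime 2 h 17 min.

Regular 38.72 hours, overtime 2.28 hours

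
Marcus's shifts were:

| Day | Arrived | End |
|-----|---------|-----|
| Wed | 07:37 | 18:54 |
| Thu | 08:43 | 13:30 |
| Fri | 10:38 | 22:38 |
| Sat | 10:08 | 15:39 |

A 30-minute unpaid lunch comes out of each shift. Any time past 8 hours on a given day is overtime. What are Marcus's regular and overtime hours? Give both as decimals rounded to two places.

Regular 25.30 hours, overtime 6.28 hours

Wed: 07:37–18:54 = 11 h 17 min; less 30 min break → 10 h 47 min
Thu: 08:43–13:30 = 4 h 47 min; less 30 min break → 4 h 17 min
Fri: 10:38–22:38 = 12 h 0 min; less 30 min break → 11 h 30 min
Sat: 10:08–15:39 = 5 h 31 min; less 30 min break → 5 h 1 min
Wed reg 8 h 0 min / OT 2 h 47 min; Thu reg 4 h 17 min / OT 0 h 0 min; Fri reg 8 h 0 min / OT 3 h 30 min; Sat reg 5 h 1 min / OT 0 h 0 min.
Totals: regular 25 h 18 min, overtime 6 h 17 min.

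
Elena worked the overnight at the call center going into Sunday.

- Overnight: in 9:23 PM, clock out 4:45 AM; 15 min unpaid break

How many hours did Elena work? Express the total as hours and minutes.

Overnight: 9:23 PM → midnight = 2 h 37 min; midnight → 4:45 AM = 4 h 45 min; span 7 h 22 min; less 15 min break → 7 h 7 min

7 h 7 min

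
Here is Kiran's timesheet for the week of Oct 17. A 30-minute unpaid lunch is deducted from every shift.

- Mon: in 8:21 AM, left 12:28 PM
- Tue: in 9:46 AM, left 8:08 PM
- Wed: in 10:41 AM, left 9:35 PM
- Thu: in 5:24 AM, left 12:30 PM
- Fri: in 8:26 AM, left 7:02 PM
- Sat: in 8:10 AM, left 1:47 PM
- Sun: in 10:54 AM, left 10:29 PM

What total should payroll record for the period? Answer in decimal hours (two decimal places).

Mon: 8:21 AM–12:28 PM = 4 h 7 min; less 30 min break → 3 h 37 min
Tue: 9:46 AM–8:08 PM = 10 h 22 min; less 30 min break → 9 h 52 min
Wed: 10:41 AM–9:35 PM = 10 h 54 min; less 30 min break → 10 h 24 min
Thu: 5:24 AM–12:30 PM = 7 h 6 min; less 30 min break → 6 h 36 min
Fri: 8:26 AM–7:02 PM = 10 h 36 min; less 30 min break → 10 h 6 min
Sat: 8:10 AM–1:47 PM = 5 h 37 min; less 30 min break → 5 h 7 min
Sun: 10:54 AM–10:29 PM = 11 h 35 min; less 30 min break → 11 h 5 min
Total: 3 h 37 min + 9 h 52 min + 10 h 24 min + 6 h 36 min + 10 h 6 min + 5 h 7 min + 11 h 5 min = 56 h 47 min.

56.78 hours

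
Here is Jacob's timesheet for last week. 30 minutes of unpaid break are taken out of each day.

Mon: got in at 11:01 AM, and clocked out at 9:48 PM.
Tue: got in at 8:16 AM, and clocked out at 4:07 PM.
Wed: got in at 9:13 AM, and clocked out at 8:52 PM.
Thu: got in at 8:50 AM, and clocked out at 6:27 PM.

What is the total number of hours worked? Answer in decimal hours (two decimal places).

37.90 hours

Mon: 11:01 AM–9:48 PM = 10 h 47 min; less 30 min break → 10 h 17 min
Tue: 8:16 AM–4:07 PM = 7 h 51 min; less 30 min break → 7 h 21 min
Wed: 9:13 AM–8:52 PM = 11 h 39 min; less 30 min break → 11 h 9 min
Thu: 8:50 AM–6:27 PM = 9 h 37 min; less 30 min break → 9 h 7 min
Total: 10 h 17 min + 7 h 21 min + 11 h 9 min + 9 h 7 min = 37 h 54 min.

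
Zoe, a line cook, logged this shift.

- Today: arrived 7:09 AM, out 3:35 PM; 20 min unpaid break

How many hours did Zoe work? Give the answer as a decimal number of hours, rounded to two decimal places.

Today: 7:09 AM–3:35 PM = 8 h 26 min; less 20 min break → 8 h 6 min

8.10 hours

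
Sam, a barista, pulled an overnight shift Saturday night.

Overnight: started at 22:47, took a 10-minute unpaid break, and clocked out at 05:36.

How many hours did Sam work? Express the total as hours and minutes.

6 h 39 min

Overnight: 22:47 → midnight = 1 h 13 min; midnight → 05:36 = 5 h 36 min; span 6 h 49 min; less 10 min break → 6 h 39 min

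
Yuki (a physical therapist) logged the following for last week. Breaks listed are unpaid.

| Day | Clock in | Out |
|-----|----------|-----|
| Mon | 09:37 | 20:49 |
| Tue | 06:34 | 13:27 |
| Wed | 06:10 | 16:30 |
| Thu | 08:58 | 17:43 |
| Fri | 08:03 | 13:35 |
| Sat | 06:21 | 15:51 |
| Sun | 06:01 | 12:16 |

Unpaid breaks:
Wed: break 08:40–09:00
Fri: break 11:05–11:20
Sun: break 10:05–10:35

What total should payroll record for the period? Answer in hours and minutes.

57 h 22 min

Mon: 09:37–20:49 = 11 h 12 min
Tue: 06:34–13:27 = 6 h 53 min
Wed: 06:10–16:30 = 10 h 20 min; less 20 min break → 10 h 0 min
Thu: 08:58–17:43 = 8 h 45 min
Fri: 08:03–13:35 = 5 h 32 min; less 15 min break → 5 h 17 min
Sat: 06:21–15:51 = 9 h 30 min
Sun: 06:01–12:16 = 6 h 15 min; less 30 min break → 5 h 45 min
Total: 11 h 12 min + 6 h 53 min + 10 h 0 min + 8 h 45 min + 5 h 17 min + 9 h 30 min + 5 h 45 min = 57 h 22 min.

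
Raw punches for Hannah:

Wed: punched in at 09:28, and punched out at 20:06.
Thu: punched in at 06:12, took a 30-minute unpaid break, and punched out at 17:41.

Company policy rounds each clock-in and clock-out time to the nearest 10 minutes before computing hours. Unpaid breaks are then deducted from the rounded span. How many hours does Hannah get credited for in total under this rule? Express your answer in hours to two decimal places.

21.67 hours

Wed: in 09:28→09:30, out 20:06→20:10; 10 h 40 min
Thu: in 06:12→06:10, out 17:41→17:40; 11 h 30 min − 30 min = 11 h 0 min
Total credited: 21 h 40 min.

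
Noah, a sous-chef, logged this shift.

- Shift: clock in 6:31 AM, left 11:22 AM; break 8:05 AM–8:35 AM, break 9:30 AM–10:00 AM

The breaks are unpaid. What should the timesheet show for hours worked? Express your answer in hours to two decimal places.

3.85 hours

Shift: 6:31 AM–11:22 AM = 4 h 51 min; less 60 min break → 3 h 51 min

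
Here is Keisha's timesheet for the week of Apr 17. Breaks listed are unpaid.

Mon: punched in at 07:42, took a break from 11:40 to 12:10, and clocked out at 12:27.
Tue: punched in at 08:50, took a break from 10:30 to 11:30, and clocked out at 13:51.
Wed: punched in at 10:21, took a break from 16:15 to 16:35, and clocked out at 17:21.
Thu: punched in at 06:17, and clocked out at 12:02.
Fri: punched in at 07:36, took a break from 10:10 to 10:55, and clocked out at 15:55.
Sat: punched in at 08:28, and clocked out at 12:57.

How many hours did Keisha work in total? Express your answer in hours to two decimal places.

32.73 hours

Mon: 07:42–12:27 = 4 h 45 min; less 30 min break → 4 h 15 min
Tue: 08:50–13:51 = 5 h 1 min; less 60 min break → 4 h 1 min
Wed: 10:21–17:21 = 7 h 0 min; less 20 min break → 6 h 40 min
Thu: 06:17–12:02 = 5 h 45 min
Fri: 07:36–15:55 = 8 h 19 min; less 45 min break → 7 h 34 min
Sat: 08:28–12:57 = 4 h 29 min
Total: 4 h 15 min + 4 h 1 min + 6 h 40 min + 5 h 45 min + 7 h 34 min + 4 h 29 min = 32 h 44 min.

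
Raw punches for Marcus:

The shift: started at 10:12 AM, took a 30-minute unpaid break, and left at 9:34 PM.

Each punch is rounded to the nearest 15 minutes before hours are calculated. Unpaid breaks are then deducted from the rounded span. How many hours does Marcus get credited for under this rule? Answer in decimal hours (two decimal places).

10.75 hours

The shift: in 10:12 AM→10:15 AM, out 9:34 PM→9:30 PM; 11 h 15 min − 30 min = 10 h 45 min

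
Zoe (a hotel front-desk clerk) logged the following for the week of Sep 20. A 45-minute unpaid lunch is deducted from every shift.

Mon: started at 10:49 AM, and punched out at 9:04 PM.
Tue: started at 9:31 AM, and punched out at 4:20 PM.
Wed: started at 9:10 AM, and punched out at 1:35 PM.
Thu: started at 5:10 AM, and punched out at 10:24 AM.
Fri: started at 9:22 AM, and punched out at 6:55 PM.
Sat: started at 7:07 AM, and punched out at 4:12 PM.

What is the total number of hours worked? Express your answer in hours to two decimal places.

40.85 hours

Mon: 10:49 AM–9:04 PM = 10 h 15 min; less 45 min break → 9 h 30 min
Tue: 9:31 AM–4:20 PM = 6 h 49 min; less 45 min break → 6 h 4 min
Wed: 9:10 AM–1:35 PM = 4 h 25 min; less 45 min break → 3 h 40 min
Thu: 5:10 AM–10:24 AM = 5 h 14 min; less 45 min break → 4 h 29 min
Fri: 9:22 AM–6:55 PM = 9 h 33 min; less 45 min break → 8 h 48 min
Sat: 7:07 AM–4:12 PM = 9 h 5 min; less 45 min break → 8 h 20 min
Total: 9 h 30 min + 6 h 4 min + 3 h 40 min + 4 h 29 min + 8 h 48 min + 8 h 20 min = 40 h 51 min.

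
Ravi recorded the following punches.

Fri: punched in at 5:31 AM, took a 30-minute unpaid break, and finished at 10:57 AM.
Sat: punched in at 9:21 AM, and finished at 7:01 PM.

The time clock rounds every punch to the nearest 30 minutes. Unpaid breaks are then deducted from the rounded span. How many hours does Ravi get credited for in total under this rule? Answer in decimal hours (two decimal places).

Fri: in 5:31 AM→5:30 AM, out 10:57 AM→11:00 AM; 5 h 30 min − 30 min = 5 h 0 min
Sat: in 9:21 AM→9:30 AM, out 7:01 PM→7:00 PM; 9 h 30 min
Total credited: 14 h 30 min.

14.50 hours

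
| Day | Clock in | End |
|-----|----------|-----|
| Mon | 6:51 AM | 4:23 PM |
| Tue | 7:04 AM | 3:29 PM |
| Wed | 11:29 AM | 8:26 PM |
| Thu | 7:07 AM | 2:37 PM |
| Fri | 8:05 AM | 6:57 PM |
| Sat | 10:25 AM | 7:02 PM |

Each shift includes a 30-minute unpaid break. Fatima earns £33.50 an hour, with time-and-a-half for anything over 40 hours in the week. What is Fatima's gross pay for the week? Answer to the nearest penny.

£1886.89

Mon: 6:51 AM–4:23 PM = 9 h 32 min; less 30 min break → 9 h 2 min
Tue: 7:04 AM–3:29 PM = 8 h 25 min; less 30 min break → 7 h 55 min
Wed: 11:29 AM–8:26 PM = 8 h 57 min; less 30 min break → 8 h 27 min
Thu: 7:07 AM–2:37 PM = 7 h 30 min; less 30 min break → 7 h 0 min
Fri: 8:05 AM–6:57 PM = 10 h 52 min; less 30 min break → 10 h 22 min
Sat: 10:25 AM–7:02 PM = 8 h 37 min; less 30 min break → 8 h 7 min
Total worked: 50 h 53 min = 3053 min.
Regular 40 h 0 min = 2400 min at £33.50/h; overtime 10 h 53 min = 653 min at £50.25/h.
Pay = (2400 × £33.50 + 653 × £50.25) ÷ 60 = £1886.89.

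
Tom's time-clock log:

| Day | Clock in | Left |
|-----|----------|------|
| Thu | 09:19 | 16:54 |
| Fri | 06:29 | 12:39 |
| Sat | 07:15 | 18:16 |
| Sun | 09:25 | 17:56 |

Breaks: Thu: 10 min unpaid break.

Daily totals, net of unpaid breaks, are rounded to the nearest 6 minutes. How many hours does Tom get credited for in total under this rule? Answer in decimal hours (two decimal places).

Thu: 09:19–16:54 = 7 h 35 min − 10 min = 7 h 25 min → rounds to 7 h 24 min
Fri: 06:29–12:39 = 6 h 10 min → rounds to 6 h 12 min
Sat: 07:15–18:16 = 11 h 1 min → rounds to 11 h 0 min
Sun: 09:25–17:56 = 8 h 31 min → rounds to 8 h 30 min
Total credited: 33 h 6 min.

33.10 hours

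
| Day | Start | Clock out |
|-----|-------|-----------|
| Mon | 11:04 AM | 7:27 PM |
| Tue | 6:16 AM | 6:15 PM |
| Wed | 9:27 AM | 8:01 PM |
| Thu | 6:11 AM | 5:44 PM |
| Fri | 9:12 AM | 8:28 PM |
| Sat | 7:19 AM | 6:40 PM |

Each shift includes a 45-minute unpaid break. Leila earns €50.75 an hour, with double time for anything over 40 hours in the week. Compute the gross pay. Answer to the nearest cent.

€4120.90

Mon: 11:04 AM–7:27 PM = 8 h 23 min; less 45 min break → 7 h 38 min
Tue: 6:16 AM–6:15 PM = 11 h 59 min; less 45 min break → 11 h 14 min
Wed: 9:27 AM–8:01 PM = 10 h 34 min; less 45 min break → 9 h 49 min
Thu: 6:11 AM–5:44 PM = 11 h 33 min; less 45 min break → 10 h 48 min
Fri: 9:12 AM–8:28 PM = 11 h 16 min; less 45 min break → 10 h 31 min
Sat: 7:19 AM–6:40 PM = 11 h 21 min; less 45 min break → 10 h 36 min
Total worked: 60 h 36 min = 3636 min.
Regular 40 h 0 min = 2400 min at €50.75/h; overtime 20 h 36 min = 1236 min at €101.50/h.
Pay = (2400 × €50.75 + 1236 × €101.50) ÷ 60 = €4120.90.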